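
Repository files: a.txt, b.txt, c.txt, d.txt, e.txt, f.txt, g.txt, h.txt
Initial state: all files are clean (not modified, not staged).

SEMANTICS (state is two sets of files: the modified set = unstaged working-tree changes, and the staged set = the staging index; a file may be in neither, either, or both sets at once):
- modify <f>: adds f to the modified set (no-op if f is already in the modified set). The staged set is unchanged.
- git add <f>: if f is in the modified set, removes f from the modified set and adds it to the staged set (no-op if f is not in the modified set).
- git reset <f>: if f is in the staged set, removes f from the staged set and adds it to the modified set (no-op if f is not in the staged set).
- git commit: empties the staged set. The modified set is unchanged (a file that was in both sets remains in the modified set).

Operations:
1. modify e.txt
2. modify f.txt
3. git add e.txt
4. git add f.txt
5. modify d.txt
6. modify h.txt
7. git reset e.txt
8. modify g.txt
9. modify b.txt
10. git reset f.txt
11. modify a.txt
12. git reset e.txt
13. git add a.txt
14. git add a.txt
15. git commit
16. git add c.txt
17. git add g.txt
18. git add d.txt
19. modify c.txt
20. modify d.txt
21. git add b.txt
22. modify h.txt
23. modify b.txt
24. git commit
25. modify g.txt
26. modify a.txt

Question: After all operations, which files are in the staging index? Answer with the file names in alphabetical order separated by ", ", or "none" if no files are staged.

After op 1 (modify e.txt): modified={e.txt} staged={none}
After op 2 (modify f.txt): modified={e.txt, f.txt} staged={none}
After op 3 (git add e.txt): modified={f.txt} staged={e.txt}
After op 4 (git add f.txt): modified={none} staged={e.txt, f.txt}
After op 5 (modify d.txt): modified={d.txt} staged={e.txt, f.txt}
After op 6 (modify h.txt): modified={d.txt, h.txt} staged={e.txt, f.txt}
After op 7 (git reset e.txt): modified={d.txt, e.txt, h.txt} staged={f.txt}
After op 8 (modify g.txt): modified={d.txt, e.txt, g.txt, h.txt} staged={f.txt}
After op 9 (modify b.txt): modified={b.txt, d.txt, e.txt, g.txt, h.txt} staged={f.txt}
After op 10 (git reset f.txt): modified={b.txt, d.txt, e.txt, f.txt, g.txt, h.txt} staged={none}
After op 11 (modify a.txt): modified={a.txt, b.txt, d.txt, e.txt, f.txt, g.txt, h.txt} staged={none}
After op 12 (git reset e.txt): modified={a.txt, b.txt, d.txt, e.txt, f.txt, g.txt, h.txt} staged={none}
After op 13 (git add a.txt): modified={b.txt, d.txt, e.txt, f.txt, g.txt, h.txt} staged={a.txt}
After op 14 (git add a.txt): modified={b.txt, d.txt, e.txt, f.txt, g.txt, h.txt} staged={a.txt}
After op 15 (git commit): modified={b.txt, d.txt, e.txt, f.txt, g.txt, h.txt} staged={none}
After op 16 (git add c.txt): modified={b.txt, d.txt, e.txt, f.txt, g.txt, h.txt} staged={none}
After op 17 (git add g.txt): modified={b.txt, d.txt, e.txt, f.txt, h.txt} staged={g.txt}
After op 18 (git add d.txt): modified={b.txt, e.txt, f.txt, h.txt} staged={d.txt, g.txt}
After op 19 (modify c.txt): modified={b.txt, c.txt, e.txt, f.txt, h.txt} staged={d.txt, g.txt}
After op 20 (modify d.txt): modified={b.txt, c.txt, d.txt, e.txt, f.txt, h.txt} staged={d.txt, g.txt}
After op 21 (git add b.txt): modified={c.txt, d.txt, e.txt, f.txt, h.txt} staged={b.txt, d.txt, g.txt}
After op 22 (modify h.txt): modified={c.txt, d.txt, e.txt, f.txt, h.txt} staged={b.txt, d.txt, g.txt}
After op 23 (modify b.txt): modified={b.txt, c.txt, d.txt, e.txt, f.txt, h.txt} staged={b.txt, d.txt, g.txt}
After op 24 (git commit): modified={b.txt, c.txt, d.txt, e.txt, f.txt, h.txt} staged={none}
After op 25 (modify g.txt): modified={b.txt, c.txt, d.txt, e.txt, f.txt, g.txt, h.txt} staged={none}
After op 26 (modify a.txt): modified={a.txt, b.txt, c.txt, d.txt, e.txt, f.txt, g.txt, h.txt} staged={none}

Answer: none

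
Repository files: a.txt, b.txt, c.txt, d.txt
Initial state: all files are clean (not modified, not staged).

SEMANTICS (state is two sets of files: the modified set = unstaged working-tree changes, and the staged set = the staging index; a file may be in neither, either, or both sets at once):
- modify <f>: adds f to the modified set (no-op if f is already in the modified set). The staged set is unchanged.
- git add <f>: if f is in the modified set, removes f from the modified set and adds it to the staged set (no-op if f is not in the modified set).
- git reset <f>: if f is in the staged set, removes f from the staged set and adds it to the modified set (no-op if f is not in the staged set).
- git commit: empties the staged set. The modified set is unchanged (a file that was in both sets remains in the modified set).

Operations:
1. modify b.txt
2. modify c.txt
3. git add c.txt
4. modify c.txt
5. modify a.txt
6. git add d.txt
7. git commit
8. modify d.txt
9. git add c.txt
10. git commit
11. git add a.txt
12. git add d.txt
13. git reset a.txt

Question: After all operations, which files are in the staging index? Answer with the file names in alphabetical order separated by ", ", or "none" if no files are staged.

After op 1 (modify b.txt): modified={b.txt} staged={none}
After op 2 (modify c.txt): modified={b.txt, c.txt} staged={none}
After op 3 (git add c.txt): modified={b.txt} staged={c.txt}
After op 4 (modify c.txt): modified={b.txt, c.txt} staged={c.txt}
After op 5 (modify a.txt): modified={a.txt, b.txt, c.txt} staged={c.txt}
After op 6 (git add d.txt): modified={a.txt, b.txt, c.txt} staged={c.txt}
After op 7 (git commit): modified={a.txt, b.txt, c.txt} staged={none}
After op 8 (modify d.txt): modified={a.txt, b.txt, c.txt, d.txt} staged={none}
After op 9 (git add c.txt): modified={a.txt, b.txt, d.txt} staged={c.txt}
After op 10 (git commit): modified={a.txt, b.txt, d.txt} staged={none}
After op 11 (git add a.txt): modified={b.txt, d.txt} staged={a.txt}
After op 12 (git add d.txt): modified={b.txt} staged={a.txt, d.txt}
After op 13 (git reset a.txt): modified={a.txt, b.txt} staged={d.txt}

Answer: d.txt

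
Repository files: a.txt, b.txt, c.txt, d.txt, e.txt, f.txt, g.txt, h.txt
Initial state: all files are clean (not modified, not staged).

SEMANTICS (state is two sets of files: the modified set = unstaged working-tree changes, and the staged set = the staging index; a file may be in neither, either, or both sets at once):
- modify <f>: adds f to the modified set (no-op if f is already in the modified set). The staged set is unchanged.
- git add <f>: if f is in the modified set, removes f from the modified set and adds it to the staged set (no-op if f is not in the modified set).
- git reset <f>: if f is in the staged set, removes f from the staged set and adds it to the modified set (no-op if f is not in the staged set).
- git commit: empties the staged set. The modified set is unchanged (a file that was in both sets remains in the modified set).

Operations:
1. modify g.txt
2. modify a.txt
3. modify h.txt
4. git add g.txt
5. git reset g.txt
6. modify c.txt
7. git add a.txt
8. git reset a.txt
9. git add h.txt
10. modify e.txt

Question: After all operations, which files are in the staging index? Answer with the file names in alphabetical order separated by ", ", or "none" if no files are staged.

Answer: h.txt

Derivation:
After op 1 (modify g.txt): modified={g.txt} staged={none}
After op 2 (modify a.txt): modified={a.txt, g.txt} staged={none}
After op 3 (modify h.txt): modified={a.txt, g.txt, h.txt} staged={none}
After op 4 (git add g.txt): modified={a.txt, h.txt} staged={g.txt}
After op 5 (git reset g.txt): modified={a.txt, g.txt, h.txt} staged={none}
After op 6 (modify c.txt): modified={a.txt, c.txt, g.txt, h.txt} staged={none}
After op 7 (git add a.txt): modified={c.txt, g.txt, h.txt} staged={a.txt}
After op 8 (git reset a.txt): modified={a.txt, c.txt, g.txt, h.txt} staged={none}
After op 9 (git add h.txt): modified={a.txt, c.txt, g.txt} staged={h.txt}
After op 10 (modify e.txt): modified={a.txt, c.txt, e.txt, g.txt} staged={h.txt}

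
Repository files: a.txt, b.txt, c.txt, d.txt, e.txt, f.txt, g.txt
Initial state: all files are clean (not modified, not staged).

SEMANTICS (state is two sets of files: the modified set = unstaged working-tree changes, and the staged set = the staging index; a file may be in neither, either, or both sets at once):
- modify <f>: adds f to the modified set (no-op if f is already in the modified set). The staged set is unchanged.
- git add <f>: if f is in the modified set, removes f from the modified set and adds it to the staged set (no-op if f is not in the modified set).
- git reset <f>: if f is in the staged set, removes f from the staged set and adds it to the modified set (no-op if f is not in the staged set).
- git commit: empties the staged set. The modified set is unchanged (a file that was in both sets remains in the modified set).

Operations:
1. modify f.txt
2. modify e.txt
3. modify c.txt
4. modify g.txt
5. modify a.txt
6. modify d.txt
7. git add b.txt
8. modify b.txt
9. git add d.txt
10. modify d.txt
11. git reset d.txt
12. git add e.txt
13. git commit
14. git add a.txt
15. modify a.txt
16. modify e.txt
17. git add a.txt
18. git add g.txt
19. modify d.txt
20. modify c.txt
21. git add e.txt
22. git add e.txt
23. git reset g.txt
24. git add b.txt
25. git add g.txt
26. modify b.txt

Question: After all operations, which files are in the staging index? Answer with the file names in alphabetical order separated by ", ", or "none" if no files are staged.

Answer: a.txt, b.txt, e.txt, g.txt

Derivation:
After op 1 (modify f.txt): modified={f.txt} staged={none}
After op 2 (modify e.txt): modified={e.txt, f.txt} staged={none}
After op 3 (modify c.txt): modified={c.txt, e.txt, f.txt} staged={none}
After op 4 (modify g.txt): modified={c.txt, e.txt, f.txt, g.txt} staged={none}
After op 5 (modify a.txt): modified={a.txt, c.txt, e.txt, f.txt, g.txt} staged={none}
After op 6 (modify d.txt): modified={a.txt, c.txt, d.txt, e.txt, f.txt, g.txt} staged={none}
After op 7 (git add b.txt): modified={a.txt, c.txt, d.txt, e.txt, f.txt, g.txt} staged={none}
After op 8 (modify b.txt): modified={a.txt, b.txt, c.txt, d.txt, e.txt, f.txt, g.txt} staged={none}
After op 9 (git add d.txt): modified={a.txt, b.txt, c.txt, e.txt, f.txt, g.txt} staged={d.txt}
After op 10 (modify d.txt): modified={a.txt, b.txt, c.txt, d.txt, e.txt, f.txt, g.txt} staged={d.txt}
After op 11 (git reset d.txt): modified={a.txt, b.txt, c.txt, d.txt, e.txt, f.txt, g.txt} staged={none}
After op 12 (git add e.txt): modified={a.txt, b.txt, c.txt, d.txt, f.txt, g.txt} staged={e.txt}
After op 13 (git commit): modified={a.txt, b.txt, c.txt, d.txt, f.txt, g.txt} staged={none}
After op 14 (git add a.txt): modified={b.txt, c.txt, d.txt, f.txt, g.txt} staged={a.txt}
After op 15 (modify a.txt): modified={a.txt, b.txt, c.txt, d.txt, f.txt, g.txt} staged={a.txt}
After op 16 (modify e.txt): modified={a.txt, b.txt, c.txt, d.txt, e.txt, f.txt, g.txt} staged={a.txt}
After op 17 (git add a.txt): modified={b.txt, c.txt, d.txt, e.txt, f.txt, g.txt} staged={a.txt}
After op 18 (git add g.txt): modified={b.txt, c.txt, d.txt, e.txt, f.txt} staged={a.txt, g.txt}
After op 19 (modify d.txt): modified={b.txt, c.txt, d.txt, e.txt, f.txt} staged={a.txt, g.txt}
After op 20 (modify c.txt): modified={b.txt, c.txt, d.txt, e.txt, f.txt} staged={a.txt, g.txt}
After op 21 (git add e.txt): modified={b.txt, c.txt, d.txt, f.txt} staged={a.txt, e.txt, g.txt}
After op 22 (git add e.txt): modified={b.txt, c.txt, d.txt, f.txt} staged={a.txt, e.txt, g.txt}
After op 23 (git reset g.txt): modified={b.txt, c.txt, d.txt, f.txt, g.txt} staged={a.txt, e.txt}
After op 24 (git add b.txt): modified={c.txt, d.txt, f.txt, g.txt} staged={a.txt, b.txt, e.txt}
After op 25 (git add g.txt): modified={c.txt, d.txt, f.txt} staged={a.txt, b.txt, e.txt, g.txt}
After op 26 (modify b.txt): modified={b.txt, c.txt, d.txt, f.txt} staged={a.txt, b.txt, e.txt, g.txt}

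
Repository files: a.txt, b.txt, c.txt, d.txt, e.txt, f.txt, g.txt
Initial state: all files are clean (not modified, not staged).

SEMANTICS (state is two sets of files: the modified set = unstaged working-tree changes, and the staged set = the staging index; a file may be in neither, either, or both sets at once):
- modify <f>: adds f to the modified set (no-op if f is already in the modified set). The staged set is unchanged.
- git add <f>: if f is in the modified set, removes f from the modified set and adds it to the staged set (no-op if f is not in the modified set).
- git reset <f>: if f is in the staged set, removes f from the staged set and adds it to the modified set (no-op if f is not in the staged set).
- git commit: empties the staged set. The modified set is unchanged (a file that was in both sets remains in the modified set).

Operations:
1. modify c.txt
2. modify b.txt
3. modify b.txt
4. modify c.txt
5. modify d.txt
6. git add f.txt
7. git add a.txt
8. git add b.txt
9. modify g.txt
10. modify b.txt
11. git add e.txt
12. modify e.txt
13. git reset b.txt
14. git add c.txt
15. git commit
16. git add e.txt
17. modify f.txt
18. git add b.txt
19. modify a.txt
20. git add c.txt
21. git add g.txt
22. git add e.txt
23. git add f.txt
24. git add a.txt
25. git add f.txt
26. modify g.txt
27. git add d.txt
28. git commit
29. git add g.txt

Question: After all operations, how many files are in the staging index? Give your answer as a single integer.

Answer: 1

Derivation:
After op 1 (modify c.txt): modified={c.txt} staged={none}
After op 2 (modify b.txt): modified={b.txt, c.txt} staged={none}
After op 3 (modify b.txt): modified={b.txt, c.txt} staged={none}
After op 4 (modify c.txt): modified={b.txt, c.txt} staged={none}
After op 5 (modify d.txt): modified={b.txt, c.txt, d.txt} staged={none}
After op 6 (git add f.txt): modified={b.txt, c.txt, d.txt} staged={none}
After op 7 (git add a.txt): modified={b.txt, c.txt, d.txt} staged={none}
After op 8 (git add b.txt): modified={c.txt, d.txt} staged={b.txt}
After op 9 (modify g.txt): modified={c.txt, d.txt, g.txt} staged={b.txt}
After op 10 (modify b.txt): modified={b.txt, c.txt, d.txt, g.txt} staged={b.txt}
After op 11 (git add e.txt): modified={b.txt, c.txt, d.txt, g.txt} staged={b.txt}
After op 12 (modify e.txt): modified={b.txt, c.txt, d.txt, e.txt, g.txt} staged={b.txt}
After op 13 (git reset b.txt): modified={b.txt, c.txt, d.txt, e.txt, g.txt} staged={none}
After op 14 (git add c.txt): modified={b.txt, d.txt, e.txt, g.txt} staged={c.txt}
After op 15 (git commit): modified={b.txt, d.txt, e.txt, g.txt} staged={none}
After op 16 (git add e.txt): modified={b.txt, d.txt, g.txt} staged={e.txt}
After op 17 (modify f.txt): modified={b.txt, d.txt, f.txt, g.txt} staged={e.txt}
After op 18 (git add b.txt): modified={d.txt, f.txt, g.txt} staged={b.txt, e.txt}
After op 19 (modify a.txt): modified={a.txt, d.txt, f.txt, g.txt} staged={b.txt, e.txt}
After op 20 (git add c.txt): modified={a.txt, d.txt, f.txt, g.txt} staged={b.txt, e.txt}
After op 21 (git add g.txt): modified={a.txt, d.txt, f.txt} staged={b.txt, e.txt, g.txt}
After op 22 (git add e.txt): modified={a.txt, d.txt, f.txt} staged={b.txt, e.txt, g.txt}
After op 23 (git add f.txt): modified={a.txt, d.txt} staged={b.txt, e.txt, f.txt, g.txt}
After op 24 (git add a.txt): modified={d.txt} staged={a.txt, b.txt, e.txt, f.txt, g.txt}
After op 25 (git add f.txt): modified={d.txt} staged={a.txt, b.txt, e.txt, f.txt, g.txt}
After op 26 (modify g.txt): modified={d.txt, g.txt} staged={a.txt, b.txt, e.txt, f.txt, g.txt}
After op 27 (git add d.txt): modified={g.txt} staged={a.txt, b.txt, d.txt, e.txt, f.txt, g.txt}
After op 28 (git commit): modified={g.txt} staged={none}
After op 29 (git add g.txt): modified={none} staged={g.txt}
Final staged set: {g.txt} -> count=1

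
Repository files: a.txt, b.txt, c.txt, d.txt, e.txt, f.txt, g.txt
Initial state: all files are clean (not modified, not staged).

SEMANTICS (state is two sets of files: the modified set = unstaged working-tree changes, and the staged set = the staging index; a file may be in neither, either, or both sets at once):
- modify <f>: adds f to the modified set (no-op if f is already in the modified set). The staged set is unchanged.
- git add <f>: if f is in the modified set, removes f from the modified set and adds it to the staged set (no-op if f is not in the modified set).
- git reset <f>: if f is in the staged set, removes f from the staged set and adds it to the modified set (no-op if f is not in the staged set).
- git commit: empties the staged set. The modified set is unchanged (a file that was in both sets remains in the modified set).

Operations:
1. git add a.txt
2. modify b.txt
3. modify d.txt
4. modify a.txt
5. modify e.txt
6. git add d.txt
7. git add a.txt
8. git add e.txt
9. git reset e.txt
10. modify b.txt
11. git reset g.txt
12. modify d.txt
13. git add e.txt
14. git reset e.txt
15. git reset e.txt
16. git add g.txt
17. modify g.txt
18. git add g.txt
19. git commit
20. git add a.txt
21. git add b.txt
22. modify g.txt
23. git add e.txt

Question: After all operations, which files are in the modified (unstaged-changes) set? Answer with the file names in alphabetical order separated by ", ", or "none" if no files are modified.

After op 1 (git add a.txt): modified={none} staged={none}
After op 2 (modify b.txt): modified={b.txt} staged={none}
After op 3 (modify d.txt): modified={b.txt, d.txt} staged={none}
After op 4 (modify a.txt): modified={a.txt, b.txt, d.txt} staged={none}
After op 5 (modify e.txt): modified={a.txt, b.txt, d.txt, e.txt} staged={none}
After op 6 (git add d.txt): modified={a.txt, b.txt, e.txt} staged={d.txt}
After op 7 (git add a.txt): modified={b.txt, e.txt} staged={a.txt, d.txt}
After op 8 (git add e.txt): modified={b.txt} staged={a.txt, d.txt, e.txt}
After op 9 (git reset e.txt): modified={b.txt, e.txt} staged={a.txt, d.txt}
After op 10 (modify b.txt): modified={b.txt, e.txt} staged={a.txt, d.txt}
After op 11 (git reset g.txt): modified={b.txt, e.txt} staged={a.txt, d.txt}
After op 12 (modify d.txt): modified={b.txt, d.txt, e.txt} staged={a.txt, d.txt}
After op 13 (git add e.txt): modified={b.txt, d.txt} staged={a.txt, d.txt, e.txt}
After op 14 (git reset e.txt): modified={b.txt, d.txt, e.txt} staged={a.txt, d.txt}
After op 15 (git reset e.txt): modified={b.txt, d.txt, e.txt} staged={a.txt, d.txt}
After op 16 (git add g.txt): modified={b.txt, d.txt, e.txt} staged={a.txt, d.txt}
After op 17 (modify g.txt): modified={b.txt, d.txt, e.txt, g.txt} staged={a.txt, d.txt}
After op 18 (git add g.txt): modified={b.txt, d.txt, e.txt} staged={a.txt, d.txt, g.txt}
After op 19 (git commit): modified={b.txt, d.txt, e.txt} staged={none}
After op 20 (git add a.txt): modified={b.txt, d.txt, e.txt} staged={none}
After op 21 (git add b.txt): modified={d.txt, e.txt} staged={b.txt}
After op 22 (modify g.txt): modified={d.txt, e.txt, g.txt} staged={b.txt}
After op 23 (git add e.txt): modified={d.txt, g.txt} staged={b.txt, e.txt}

Answer: d.txt, g.txt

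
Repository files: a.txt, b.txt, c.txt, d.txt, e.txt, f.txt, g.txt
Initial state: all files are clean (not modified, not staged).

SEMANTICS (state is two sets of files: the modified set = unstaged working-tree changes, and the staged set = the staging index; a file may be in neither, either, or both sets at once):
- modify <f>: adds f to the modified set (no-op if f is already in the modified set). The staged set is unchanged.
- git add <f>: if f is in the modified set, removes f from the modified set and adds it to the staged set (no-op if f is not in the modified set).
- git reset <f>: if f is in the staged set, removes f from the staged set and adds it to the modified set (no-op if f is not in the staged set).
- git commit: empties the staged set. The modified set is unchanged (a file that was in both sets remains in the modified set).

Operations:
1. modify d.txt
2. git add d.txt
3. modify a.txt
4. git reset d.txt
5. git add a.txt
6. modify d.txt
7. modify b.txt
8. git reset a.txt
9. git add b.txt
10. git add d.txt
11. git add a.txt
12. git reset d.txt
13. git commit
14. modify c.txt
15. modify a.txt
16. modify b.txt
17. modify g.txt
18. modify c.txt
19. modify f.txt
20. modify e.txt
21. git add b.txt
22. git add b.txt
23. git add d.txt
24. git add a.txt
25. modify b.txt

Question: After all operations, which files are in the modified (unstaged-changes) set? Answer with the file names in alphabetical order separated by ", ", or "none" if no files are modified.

After op 1 (modify d.txt): modified={d.txt} staged={none}
After op 2 (git add d.txt): modified={none} staged={d.txt}
After op 3 (modify a.txt): modified={a.txt} staged={d.txt}
After op 4 (git reset d.txt): modified={a.txt, d.txt} staged={none}
After op 5 (git add a.txt): modified={d.txt} staged={a.txt}
After op 6 (modify d.txt): modified={d.txt} staged={a.txt}
After op 7 (modify b.txt): modified={b.txt, d.txt} staged={a.txt}
After op 8 (git reset a.txt): modified={a.txt, b.txt, d.txt} staged={none}
After op 9 (git add b.txt): modified={a.txt, d.txt} staged={b.txt}
After op 10 (git add d.txt): modified={a.txt} staged={b.txt, d.txt}
After op 11 (git add a.txt): modified={none} staged={a.txt, b.txt, d.txt}
After op 12 (git reset d.txt): modified={d.txt} staged={a.txt, b.txt}
After op 13 (git commit): modified={d.txt} staged={none}
After op 14 (modify c.txt): modified={c.txt, d.txt} staged={none}
After op 15 (modify a.txt): modified={a.txt, c.txt, d.txt} staged={none}
After op 16 (modify b.txt): modified={a.txt, b.txt, c.txt, d.txt} staged={none}
After op 17 (modify g.txt): modified={a.txt, b.txt, c.txt, d.txt, g.txt} staged={none}
After op 18 (modify c.txt): modified={a.txt, b.txt, c.txt, d.txt, g.txt} staged={none}
After op 19 (modify f.txt): modified={a.txt, b.txt, c.txt, d.txt, f.txt, g.txt} staged={none}
After op 20 (modify e.txt): modified={a.txt, b.txt, c.txt, d.txt, e.txt, f.txt, g.txt} staged={none}
After op 21 (git add b.txt): modified={a.txt, c.txt, d.txt, e.txt, f.txt, g.txt} staged={b.txt}
After op 22 (git add b.txt): modified={a.txt, c.txt, d.txt, e.txt, f.txt, g.txt} staged={b.txt}
After op 23 (git add d.txt): modified={a.txt, c.txt, e.txt, f.txt, g.txt} staged={b.txt, d.txt}
After op 24 (git add a.txt): modified={c.txt, e.txt, f.txt, g.txt} staged={a.txt, b.txt, d.txt}
After op 25 (modify b.txt): modified={b.txt, c.txt, e.txt, f.txt, g.txt} staged={a.txt, b.txt, d.txt}

Answer: b.txt, c.txt, e.txt, f.txt, g.txt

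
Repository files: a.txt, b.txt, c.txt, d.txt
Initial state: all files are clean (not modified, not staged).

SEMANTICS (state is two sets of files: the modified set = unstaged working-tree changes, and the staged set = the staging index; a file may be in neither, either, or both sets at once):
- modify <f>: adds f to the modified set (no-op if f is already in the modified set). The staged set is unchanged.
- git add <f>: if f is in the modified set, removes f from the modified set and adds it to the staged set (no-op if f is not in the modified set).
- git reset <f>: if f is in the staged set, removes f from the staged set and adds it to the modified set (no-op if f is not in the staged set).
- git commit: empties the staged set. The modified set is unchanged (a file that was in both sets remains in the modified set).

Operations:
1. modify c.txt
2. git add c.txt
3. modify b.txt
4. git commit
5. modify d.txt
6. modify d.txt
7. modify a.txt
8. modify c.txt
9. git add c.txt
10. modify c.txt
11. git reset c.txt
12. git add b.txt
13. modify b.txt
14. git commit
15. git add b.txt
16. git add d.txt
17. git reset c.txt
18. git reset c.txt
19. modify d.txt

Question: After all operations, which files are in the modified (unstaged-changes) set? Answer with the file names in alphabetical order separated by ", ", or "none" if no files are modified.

Answer: a.txt, c.txt, d.txt

Derivation:
After op 1 (modify c.txt): modified={c.txt} staged={none}
After op 2 (git add c.txt): modified={none} staged={c.txt}
After op 3 (modify b.txt): modified={b.txt} staged={c.txt}
After op 4 (git commit): modified={b.txt} staged={none}
After op 5 (modify d.txt): modified={b.txt, d.txt} staged={none}
After op 6 (modify d.txt): modified={b.txt, d.txt} staged={none}
After op 7 (modify a.txt): modified={a.txt, b.txt, d.txt} staged={none}
After op 8 (modify c.txt): modified={a.txt, b.txt, c.txt, d.txt} staged={none}
After op 9 (git add c.txt): modified={a.txt, b.txt, d.txt} staged={c.txt}
After op 10 (modify c.txt): modified={a.txt, b.txt, c.txt, d.txt} staged={c.txt}
After op 11 (git reset c.txt): modified={a.txt, b.txt, c.txt, d.txt} staged={none}
After op 12 (git add b.txt): modified={a.txt, c.txt, d.txt} staged={b.txt}
After op 13 (modify b.txt): modified={a.txt, b.txt, c.txt, d.txt} staged={b.txt}
After op 14 (git commit): modified={a.txt, b.txt, c.txt, d.txt} staged={none}
After op 15 (git add b.txt): modified={a.txt, c.txt, d.txt} staged={b.txt}
After op 16 (git add d.txt): modified={a.txt, c.txt} staged={b.txt, d.txt}
After op 17 (git reset c.txt): modified={a.txt, c.txt} staged={b.txt, d.txt}
After op 18 (git reset c.txt): modified={a.txt, c.txt} staged={b.txt, d.txt}
After op 19 (modify d.txt): modified={a.txt, c.txt, d.txt} staged={b.txt, d.txt}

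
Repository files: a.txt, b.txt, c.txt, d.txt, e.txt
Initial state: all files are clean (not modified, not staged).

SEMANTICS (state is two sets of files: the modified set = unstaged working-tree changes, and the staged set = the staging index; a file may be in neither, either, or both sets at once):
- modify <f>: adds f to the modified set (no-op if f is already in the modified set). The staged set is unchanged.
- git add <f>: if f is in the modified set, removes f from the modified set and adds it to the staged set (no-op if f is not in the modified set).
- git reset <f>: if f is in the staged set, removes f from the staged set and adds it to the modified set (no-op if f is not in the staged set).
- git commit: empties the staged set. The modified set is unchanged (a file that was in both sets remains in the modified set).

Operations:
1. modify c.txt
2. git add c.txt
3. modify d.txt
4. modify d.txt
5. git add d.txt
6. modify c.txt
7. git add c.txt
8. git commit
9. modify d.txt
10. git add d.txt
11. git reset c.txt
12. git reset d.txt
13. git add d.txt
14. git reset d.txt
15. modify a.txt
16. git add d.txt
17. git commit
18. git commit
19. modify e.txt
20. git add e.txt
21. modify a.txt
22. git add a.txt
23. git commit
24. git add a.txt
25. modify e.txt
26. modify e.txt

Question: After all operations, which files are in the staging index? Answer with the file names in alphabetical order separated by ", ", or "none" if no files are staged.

After op 1 (modify c.txt): modified={c.txt} staged={none}
After op 2 (git add c.txt): modified={none} staged={c.txt}
After op 3 (modify d.txt): modified={d.txt} staged={c.txt}
After op 4 (modify d.txt): modified={d.txt} staged={c.txt}
After op 5 (git add d.txt): modified={none} staged={c.txt, d.txt}
After op 6 (modify c.txt): modified={c.txt} staged={c.txt, d.txt}
After op 7 (git add c.txt): modified={none} staged={c.txt, d.txt}
After op 8 (git commit): modified={none} staged={none}
After op 9 (modify d.txt): modified={d.txt} staged={none}
After op 10 (git add d.txt): modified={none} staged={d.txt}
After op 11 (git reset c.txt): modified={none} staged={d.txt}
After op 12 (git reset d.txt): modified={d.txt} staged={none}
After op 13 (git add d.txt): modified={none} staged={d.txt}
After op 14 (git reset d.txt): modified={d.txt} staged={none}
After op 15 (modify a.txt): modified={a.txt, d.txt} staged={none}
After op 16 (git add d.txt): modified={a.txt} staged={d.txt}
After op 17 (git commit): modified={a.txt} staged={none}
After op 18 (git commit): modified={a.txt} staged={none}
After op 19 (modify e.txt): modified={a.txt, e.txt} staged={none}
After op 20 (git add e.txt): modified={a.txt} staged={e.txt}
After op 21 (modify a.txt): modified={a.txt} staged={e.txt}
After op 22 (git add a.txt): modified={none} staged={a.txt, e.txt}
After op 23 (git commit): modified={none} staged={none}
After op 24 (git add a.txt): modified={none} staged={none}
After op 25 (modify e.txt): modified={e.txt} staged={none}
After op 26 (modify e.txt): modified={e.txt} staged={none}

Answer: none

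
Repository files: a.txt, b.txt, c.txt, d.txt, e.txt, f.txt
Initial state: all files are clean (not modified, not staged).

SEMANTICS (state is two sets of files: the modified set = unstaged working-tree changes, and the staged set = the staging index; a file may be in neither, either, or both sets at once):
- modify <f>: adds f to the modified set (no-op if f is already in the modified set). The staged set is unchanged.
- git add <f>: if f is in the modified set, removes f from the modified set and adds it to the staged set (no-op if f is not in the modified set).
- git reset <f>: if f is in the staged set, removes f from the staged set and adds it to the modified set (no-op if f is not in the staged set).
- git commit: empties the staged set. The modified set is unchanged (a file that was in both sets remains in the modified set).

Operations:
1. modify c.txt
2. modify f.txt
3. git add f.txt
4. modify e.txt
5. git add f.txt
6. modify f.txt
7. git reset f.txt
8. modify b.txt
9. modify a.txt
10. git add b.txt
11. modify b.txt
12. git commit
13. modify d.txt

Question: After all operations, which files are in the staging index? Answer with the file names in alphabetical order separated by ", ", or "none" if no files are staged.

Answer: none

Derivation:
After op 1 (modify c.txt): modified={c.txt} staged={none}
After op 2 (modify f.txt): modified={c.txt, f.txt} staged={none}
After op 3 (git add f.txt): modified={c.txt} staged={f.txt}
After op 4 (modify e.txt): modified={c.txt, e.txt} staged={f.txt}
After op 5 (git add f.txt): modified={c.txt, e.txt} staged={f.txt}
After op 6 (modify f.txt): modified={c.txt, e.txt, f.txt} staged={f.txt}
After op 7 (git reset f.txt): modified={c.txt, e.txt, f.txt} staged={none}
After op 8 (modify b.txt): modified={b.txt, c.txt, e.txt, f.txt} staged={none}
After op 9 (modify a.txt): modified={a.txt, b.txt, c.txt, e.txt, f.txt} staged={none}
After op 10 (git add b.txt): modified={a.txt, c.txt, e.txt, f.txt} staged={b.txt}
After op 11 (modify b.txt): modified={a.txt, b.txt, c.txt, e.txt, f.txt} staged={b.txt}
After op 12 (git commit): modified={a.txt, b.txt, c.txt, e.txt, f.txt} staged={none}
After op 13 (modify d.txt): modified={a.txt, b.txt, c.txt, d.txt, e.txt, f.txt} staged={none}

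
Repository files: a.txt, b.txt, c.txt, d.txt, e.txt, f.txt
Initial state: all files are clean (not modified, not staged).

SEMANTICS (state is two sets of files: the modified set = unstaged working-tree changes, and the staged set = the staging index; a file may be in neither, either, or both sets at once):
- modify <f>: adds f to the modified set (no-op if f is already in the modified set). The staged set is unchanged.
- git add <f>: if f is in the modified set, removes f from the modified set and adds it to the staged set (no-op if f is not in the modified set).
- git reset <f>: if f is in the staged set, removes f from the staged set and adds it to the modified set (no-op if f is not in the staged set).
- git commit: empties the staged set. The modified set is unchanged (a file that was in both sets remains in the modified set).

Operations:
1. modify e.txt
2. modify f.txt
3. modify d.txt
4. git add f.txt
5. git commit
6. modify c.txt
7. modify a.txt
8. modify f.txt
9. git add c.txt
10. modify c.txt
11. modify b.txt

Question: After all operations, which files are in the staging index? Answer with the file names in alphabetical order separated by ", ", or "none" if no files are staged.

Answer: c.txt

Derivation:
After op 1 (modify e.txt): modified={e.txt} staged={none}
After op 2 (modify f.txt): modified={e.txt, f.txt} staged={none}
After op 3 (modify d.txt): modified={d.txt, e.txt, f.txt} staged={none}
After op 4 (git add f.txt): modified={d.txt, e.txt} staged={f.txt}
After op 5 (git commit): modified={d.txt, e.txt} staged={none}
After op 6 (modify c.txt): modified={c.txt, d.txt, e.txt} staged={none}
After op 7 (modify a.txt): modified={a.txt, c.txt, d.txt, e.txt} staged={none}
After op 8 (modify f.txt): modified={a.txt, c.txt, d.txt, e.txt, f.txt} staged={none}
After op 9 (git add c.txt): modified={a.txt, d.txt, e.txt, f.txt} staged={c.txt}
After op 10 (modify c.txt): modified={a.txt, c.txt, d.txt, e.txt, f.txt} staged={c.txt}
After op 11 (modify b.txt): modified={a.txt, b.txt, c.txt, d.txt, e.txt, f.txt} staged={c.txt}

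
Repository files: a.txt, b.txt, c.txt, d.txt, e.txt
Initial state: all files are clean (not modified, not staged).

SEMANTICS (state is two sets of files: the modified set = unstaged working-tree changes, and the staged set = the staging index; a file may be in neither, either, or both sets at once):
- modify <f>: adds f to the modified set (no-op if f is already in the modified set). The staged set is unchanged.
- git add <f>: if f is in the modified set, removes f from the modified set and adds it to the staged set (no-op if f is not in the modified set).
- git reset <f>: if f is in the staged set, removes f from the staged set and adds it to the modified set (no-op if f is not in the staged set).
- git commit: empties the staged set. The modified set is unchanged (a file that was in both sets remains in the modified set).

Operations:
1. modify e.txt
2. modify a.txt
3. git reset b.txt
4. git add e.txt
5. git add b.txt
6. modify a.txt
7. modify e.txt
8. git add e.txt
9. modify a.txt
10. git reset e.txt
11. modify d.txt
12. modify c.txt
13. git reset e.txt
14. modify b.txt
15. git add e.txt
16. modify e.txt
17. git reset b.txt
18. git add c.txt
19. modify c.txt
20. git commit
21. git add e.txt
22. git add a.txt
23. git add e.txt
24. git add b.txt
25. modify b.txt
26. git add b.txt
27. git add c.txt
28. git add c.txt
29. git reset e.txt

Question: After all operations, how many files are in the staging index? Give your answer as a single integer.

After op 1 (modify e.txt): modified={e.txt} staged={none}
After op 2 (modify a.txt): modified={a.txt, e.txt} staged={none}
After op 3 (git reset b.txt): modified={a.txt, e.txt} staged={none}
After op 4 (git add e.txt): modified={a.txt} staged={e.txt}
After op 5 (git add b.txt): modified={a.txt} staged={e.txt}
After op 6 (modify a.txt): modified={a.txt} staged={e.txt}
After op 7 (modify e.txt): modified={a.txt, e.txt} staged={e.txt}
After op 8 (git add e.txt): modified={a.txt} staged={e.txt}
After op 9 (modify a.txt): modified={a.txt} staged={e.txt}
After op 10 (git reset e.txt): modified={a.txt, e.txt} staged={none}
After op 11 (modify d.txt): modified={a.txt, d.txt, e.txt} staged={none}
After op 12 (modify c.txt): modified={a.txt, c.txt, d.txt, e.txt} staged={none}
After op 13 (git reset e.txt): modified={a.txt, c.txt, d.txt, e.txt} staged={none}
After op 14 (modify b.txt): modified={a.txt, b.txt, c.txt, d.txt, e.txt} staged={none}
After op 15 (git add e.txt): modified={a.txt, b.txt, c.txt, d.txt} staged={e.txt}
After op 16 (modify e.txt): modified={a.txt, b.txt, c.txt, d.txt, e.txt} staged={e.txt}
After op 17 (git reset b.txt): modified={a.txt, b.txt, c.txt, d.txt, e.txt} staged={e.txt}
After op 18 (git add c.txt): modified={a.txt, b.txt, d.txt, e.txt} staged={c.txt, e.txt}
After op 19 (modify c.txt): modified={a.txt, b.txt, c.txt, d.txt, e.txt} staged={c.txt, e.txt}
After op 20 (git commit): modified={a.txt, b.txt, c.txt, d.txt, e.txt} staged={none}
After op 21 (git add e.txt): modified={a.txt, b.txt, c.txt, d.txt} staged={e.txt}
After op 22 (git add a.txt): modified={b.txt, c.txt, d.txt} staged={a.txt, e.txt}
After op 23 (git add e.txt): modified={b.txt, c.txt, d.txt} staged={a.txt, e.txt}
After op 24 (git add b.txt): modified={c.txt, d.txt} staged={a.txt, b.txt, e.txt}
After op 25 (modify b.txt): modified={b.txt, c.txt, d.txt} staged={a.txt, b.txt, e.txt}
After op 26 (git add b.txt): modified={c.txt, d.txt} staged={a.txt, b.txt, e.txt}
After op 27 (git add c.txt): modified={d.txt} staged={a.txt, b.txt, c.txt, e.txt}
After op 28 (git add c.txt): modified={d.txt} staged={a.txt, b.txt, c.txt, e.txt}
After op 29 (git reset e.txt): modified={d.txt, e.txt} staged={a.txt, b.txt, c.txt}
Final staged set: {a.txt, b.txt, c.txt} -> count=3

Answer: 3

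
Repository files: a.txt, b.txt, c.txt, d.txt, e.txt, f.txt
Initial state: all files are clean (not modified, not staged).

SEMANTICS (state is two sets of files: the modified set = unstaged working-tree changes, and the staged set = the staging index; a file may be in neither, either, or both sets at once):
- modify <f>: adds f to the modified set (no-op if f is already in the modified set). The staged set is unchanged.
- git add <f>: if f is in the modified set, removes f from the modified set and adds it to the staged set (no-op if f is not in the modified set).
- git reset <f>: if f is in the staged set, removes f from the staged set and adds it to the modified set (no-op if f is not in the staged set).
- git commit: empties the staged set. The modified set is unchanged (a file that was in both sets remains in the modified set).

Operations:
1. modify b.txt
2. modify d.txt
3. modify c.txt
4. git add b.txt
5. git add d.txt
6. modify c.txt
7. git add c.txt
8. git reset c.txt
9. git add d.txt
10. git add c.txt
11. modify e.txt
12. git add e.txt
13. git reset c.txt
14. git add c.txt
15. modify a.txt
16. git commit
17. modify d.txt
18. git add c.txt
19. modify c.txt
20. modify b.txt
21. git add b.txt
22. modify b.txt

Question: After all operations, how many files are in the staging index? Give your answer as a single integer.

After op 1 (modify b.txt): modified={b.txt} staged={none}
After op 2 (modify d.txt): modified={b.txt, d.txt} staged={none}
After op 3 (modify c.txt): modified={b.txt, c.txt, d.txt} staged={none}
After op 4 (git add b.txt): modified={c.txt, d.txt} staged={b.txt}
After op 5 (git add d.txt): modified={c.txt} staged={b.txt, d.txt}
After op 6 (modify c.txt): modified={c.txt} staged={b.txt, d.txt}
After op 7 (git add c.txt): modified={none} staged={b.txt, c.txt, d.txt}
After op 8 (git reset c.txt): modified={c.txt} staged={b.txt, d.txt}
After op 9 (git add d.txt): modified={c.txt} staged={b.txt, d.txt}
After op 10 (git add c.txt): modified={none} staged={b.txt, c.txt, d.txt}
After op 11 (modify e.txt): modified={e.txt} staged={b.txt, c.txt, d.txt}
After op 12 (git add e.txt): modified={none} staged={b.txt, c.txt, d.txt, e.txt}
After op 13 (git reset c.txt): modified={c.txt} staged={b.txt, d.txt, e.txt}
After op 14 (git add c.txt): modified={none} staged={b.txt, c.txt, d.txt, e.txt}
After op 15 (modify a.txt): modified={a.txt} staged={b.txt, c.txt, d.txt, e.txt}
After op 16 (git commit): modified={a.txt} staged={none}
After op 17 (modify d.txt): modified={a.txt, d.txt} staged={none}
After op 18 (git add c.txt): modified={a.txt, d.txt} staged={none}
After op 19 (modify c.txt): modified={a.txt, c.txt, d.txt} staged={none}
After op 20 (modify b.txt): modified={a.txt, b.txt, c.txt, d.txt} staged={none}
After op 21 (git add b.txt): modified={a.txt, c.txt, d.txt} staged={b.txt}
After op 22 (modify b.txt): modified={a.txt, b.txt, c.txt, d.txt} staged={b.txt}
Final staged set: {b.txt} -> count=1

Answer: 1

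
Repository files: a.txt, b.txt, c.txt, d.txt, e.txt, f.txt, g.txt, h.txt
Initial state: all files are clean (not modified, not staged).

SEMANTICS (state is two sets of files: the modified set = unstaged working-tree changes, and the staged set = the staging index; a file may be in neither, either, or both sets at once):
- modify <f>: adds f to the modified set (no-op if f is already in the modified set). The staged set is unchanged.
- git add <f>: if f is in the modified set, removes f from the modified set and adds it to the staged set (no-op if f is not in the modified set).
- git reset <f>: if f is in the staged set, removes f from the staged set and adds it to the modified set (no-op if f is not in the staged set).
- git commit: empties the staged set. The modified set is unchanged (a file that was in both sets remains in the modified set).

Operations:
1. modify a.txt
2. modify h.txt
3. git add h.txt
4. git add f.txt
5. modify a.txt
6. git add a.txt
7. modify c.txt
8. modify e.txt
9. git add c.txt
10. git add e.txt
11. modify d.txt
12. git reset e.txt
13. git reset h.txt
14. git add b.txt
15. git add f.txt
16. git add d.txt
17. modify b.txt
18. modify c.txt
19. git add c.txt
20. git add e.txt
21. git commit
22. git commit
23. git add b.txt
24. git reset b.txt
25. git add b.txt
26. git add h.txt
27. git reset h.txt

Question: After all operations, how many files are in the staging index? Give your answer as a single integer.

Answer: 1

Derivation:
After op 1 (modify a.txt): modified={a.txt} staged={none}
After op 2 (modify h.txt): modified={a.txt, h.txt} staged={none}
After op 3 (git add h.txt): modified={a.txt} staged={h.txt}
After op 4 (git add f.txt): modified={a.txt} staged={h.txt}
After op 5 (modify a.txt): modified={a.txt} staged={h.txt}
After op 6 (git add a.txt): modified={none} staged={a.txt, h.txt}
After op 7 (modify c.txt): modified={c.txt} staged={a.txt, h.txt}
After op 8 (modify e.txt): modified={c.txt, e.txt} staged={a.txt, h.txt}
After op 9 (git add c.txt): modified={e.txt} staged={a.txt, c.txt, h.txt}
After op 10 (git add e.txt): modified={none} staged={a.txt, c.txt, e.txt, h.txt}
After op 11 (modify d.txt): modified={d.txt} staged={a.txt, c.txt, e.txt, h.txt}
After op 12 (git reset e.txt): modified={d.txt, e.txt} staged={a.txt, c.txt, h.txt}
After op 13 (git reset h.txt): modified={d.txt, e.txt, h.txt} staged={a.txt, c.txt}
After op 14 (git add b.txt): modified={d.txt, e.txt, h.txt} staged={a.txt, c.txt}
After op 15 (git add f.txt): modified={d.txt, e.txt, h.txt} staged={a.txt, c.txt}
After op 16 (git add d.txt): modified={e.txt, h.txt} staged={a.txt, c.txt, d.txt}
After op 17 (modify b.txt): modified={b.txt, e.txt, h.txt} staged={a.txt, c.txt, d.txt}
After op 18 (modify c.txt): modified={b.txt, c.txt, e.txt, h.txt} staged={a.txt, c.txt, d.txt}
After op 19 (git add c.txt): modified={b.txt, e.txt, h.txt} staged={a.txt, c.txt, d.txt}
After op 20 (git add e.txt): modified={b.txt, h.txt} staged={a.txt, c.txt, d.txt, e.txt}
After op 21 (git commit): modified={b.txt, h.txt} staged={none}
After op 22 (git commit): modified={b.txt, h.txt} staged={none}
After op 23 (git add b.txt): modified={h.txt} staged={b.txt}
After op 24 (git reset b.txt): modified={b.txt, h.txt} staged={none}
After op 25 (git add b.txt): modified={h.txt} staged={b.txt}
After op 26 (git add h.txt): modified={none} staged={b.txt, h.txt}
After op 27 (git reset h.txt): modified={h.txt} staged={b.txt}
Final staged set: {b.txt} -> count=1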